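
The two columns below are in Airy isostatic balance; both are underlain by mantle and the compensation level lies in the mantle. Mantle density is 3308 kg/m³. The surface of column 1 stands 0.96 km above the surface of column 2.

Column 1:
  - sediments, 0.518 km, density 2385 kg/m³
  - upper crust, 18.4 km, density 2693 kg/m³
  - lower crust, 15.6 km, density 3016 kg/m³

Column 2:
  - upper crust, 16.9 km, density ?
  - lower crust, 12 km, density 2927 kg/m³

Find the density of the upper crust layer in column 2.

Take the compensation level at the base of the deeper column (depth z_c below the surface of column 1) and equate Σ ρ_i t_i down to z_c; mantle fills any gap and the z_c terms cancel.
Column 1: 0.518×2385 + 18.4×2693 + 15.6×3016 + (z_c − 34.518)×3308
Column 2: 0.96×0 + 16.9×ρ + 12×2927 + (z_c − 0.96 − 28.9)×3308
The z_c×3308 term appears on both sides and cancels. Collect the known terms of each column as K = Σ(ρt)_known − 3308 × (depth of known layers): K_1 = 97836.23 − 3308×34.518 = −16349.314; K_2 = 35124 − 3308×(0.96 + 28.9) = −63652.88.
Balance: K_1 = K_2 + 16.9×ρ, so ρ = (K_1 − K_2)/16.9 = 47303.6/16.9 = 2800 kg/m³.

2800 kg/m³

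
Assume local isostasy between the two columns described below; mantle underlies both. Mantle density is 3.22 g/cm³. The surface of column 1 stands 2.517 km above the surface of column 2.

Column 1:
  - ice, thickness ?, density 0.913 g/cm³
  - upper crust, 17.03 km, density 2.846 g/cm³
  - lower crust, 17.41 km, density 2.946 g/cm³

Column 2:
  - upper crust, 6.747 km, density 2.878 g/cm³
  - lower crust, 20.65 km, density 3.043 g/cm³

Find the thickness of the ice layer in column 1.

1.27 km

Take the compensation level at the base of the deeper column (depth z_c below the surface of column 1) and equate Σ ρ_i t_i down to z_c; mantle fills any gap and the z_c terms cancel.
Column 1: x×0.913 + 17.03×2.846 + 17.41×2.946 + (z_c − 34.44 − x)×3.22
Column 2: 2.517×0 + 6.747×2.878 + 20.65×3.043 + (z_c − 2.517 − 27.397)×3.22
The z_c×3.22 term appears on both sides and cancels. Collect the known terms of each column as K = Σ(ρt)_known − 3.22 × (depth of known layers): K_1 = 99.75724 − 3.22×34.44 = −11.13956; K_2 = 82.255816 − 3.22×(2.517 + 27.397) = −14.067264.
Balance: K_1 − x×(3.22 − 0.913) = K_2, so x = (K_1 − K_2)/(3.22 − 0.913) = 2.9277/2.307 = 1.27 km.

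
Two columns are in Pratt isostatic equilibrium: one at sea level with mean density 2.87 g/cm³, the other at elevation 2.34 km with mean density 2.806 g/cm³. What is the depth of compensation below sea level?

ρ_ref D = ρ (D + h) → D (ρ_ref − ρ) = ρ h.
D = ρ h/(ρ_ref − ρ) = 2.806 × 2.34 km/(2.87 − 2.806) = 103 km.

103 km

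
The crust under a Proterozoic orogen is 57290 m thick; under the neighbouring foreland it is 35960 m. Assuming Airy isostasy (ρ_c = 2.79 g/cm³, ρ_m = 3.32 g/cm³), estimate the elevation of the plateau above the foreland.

Excess crust Δ = 57290 m − 35960 m = 21330 m, split between elevation h and root r with h + r = Δ.
Airy balance ρ_c h = (ρ_m − ρ_c) r gives r = h ρ_c/(ρ_m − ρ_c), so h (1 + ρ_c/(ρ_m − ρ_c)) = Δ, i.e. h = Δ (ρ_m − ρ_c)/ρ_m.
h = 21330 m × 0.53/3.32 = 3410 m.

3410 m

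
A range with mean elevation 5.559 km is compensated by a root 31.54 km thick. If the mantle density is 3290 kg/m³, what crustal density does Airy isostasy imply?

2800 kg/m³

ρ_c h = (ρ_m − ρ_c) r → ρ_c (h + r) = ρ_m r → ρ_c = ρ_m r / (h + r).
ρ_c = 3290 × 31.54 km / (5.559 km + 31.54 km) = 2800 kg/m³.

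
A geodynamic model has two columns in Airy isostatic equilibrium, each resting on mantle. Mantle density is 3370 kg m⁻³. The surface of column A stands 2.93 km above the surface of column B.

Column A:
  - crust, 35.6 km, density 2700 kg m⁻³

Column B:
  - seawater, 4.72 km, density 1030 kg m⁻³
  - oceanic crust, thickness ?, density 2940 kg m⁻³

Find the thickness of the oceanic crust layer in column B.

Take the compensation level at the base of the deeper column (depth z_c below the surface of column A) and equate Σ ρ_i t_i down to z_c; mantle fills any gap and the z_c terms cancel.
Column A: 35.6×2700 + (z_c − 35.6)×3370
Column B: 2.93×0 + 4.72×1030 + x×2940 + (z_c − 2.93 − 4.72 − x)×3370
The z_c×3370 term appears on both sides and cancels. Collect the known terms of each column as K = Σ(ρt)_known − 3370 × (depth of known layers): K_A = 96120 − 3370×35.6 = −23852; K_B = 4861.6 − 3370×(2.93 + 4.72) = −20918.9.
Balance: K_A = K_B − x×(3370 − 2940), so x = (K_B − K_A)/(3370 − 2940) = 2933.1/430 = 6.82 km.

6.82 km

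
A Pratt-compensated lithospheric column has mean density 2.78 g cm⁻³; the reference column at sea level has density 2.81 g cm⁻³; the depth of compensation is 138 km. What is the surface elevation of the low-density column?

1.49 km

ρ_ref D = ρ (D + h) → h = D (ρ_ref − ρ)/ρ.
h = 138 km × (2.81 − 2.78)/2.78 = 1.49 km.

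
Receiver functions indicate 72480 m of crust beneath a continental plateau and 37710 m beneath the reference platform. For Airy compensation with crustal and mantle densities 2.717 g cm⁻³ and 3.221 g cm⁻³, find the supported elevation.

5440 m

Excess crust Δ = 72480 m − 37710 m = 34770 m, split between elevation h and root r with h + r = Δ.
Airy balance ρ_c h = (ρ_m − ρ_c) r gives r = h ρ_c/(ρ_m − ρ_c), so h (1 + ρ_c/(ρ_m − ρ_c)) = Δ, i.e. h = Δ (ρ_m − ρ_c)/ρ_m.
h = 34770 m × 0.504/3.221 = 5440 m.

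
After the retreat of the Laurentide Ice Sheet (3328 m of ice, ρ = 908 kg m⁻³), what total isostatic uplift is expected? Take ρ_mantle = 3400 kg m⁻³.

889 m

Removing the load lets mantle flow back in; uplift u satisfies ρ_ice t = ρ_m u.
u = t ρ_ice/ρ_m = 3328 m × 908/3400 = 889 m.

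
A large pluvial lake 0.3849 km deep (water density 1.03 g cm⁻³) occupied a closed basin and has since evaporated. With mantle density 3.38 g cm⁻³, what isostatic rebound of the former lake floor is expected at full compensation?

0.117 km

u = d ρ_w/ρ_m = 0.3849 km × 1.03/3.38 = 0.117 km.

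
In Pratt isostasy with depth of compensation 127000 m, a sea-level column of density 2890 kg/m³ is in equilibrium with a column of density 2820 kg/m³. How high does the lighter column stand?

ρ_ref D = ρ (D + h) → h = D (ρ_ref − ρ)/ρ.
h = 127000 m × (2890 − 2820)/2820 = 3150 m.

3150 m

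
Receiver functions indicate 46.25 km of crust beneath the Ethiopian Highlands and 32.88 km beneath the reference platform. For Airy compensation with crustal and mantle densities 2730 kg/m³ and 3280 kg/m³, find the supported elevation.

Excess crust Δ = 46.25 km − 32.88 km = 13.37 km, split between elevation h and root r with h + r = Δ.
Airy balance ρ_c h = (ρ_m − ρ_c) r gives r = h ρ_c/(ρ_m − ρ_c), so h (1 + ρ_c/(ρ_m − ρ_c)) = Δ, i.e. h = Δ (ρ_m − ρ_c)/ρ_m.
h = 13.37 km × 550/3280 = 2.24 km.

2.24 km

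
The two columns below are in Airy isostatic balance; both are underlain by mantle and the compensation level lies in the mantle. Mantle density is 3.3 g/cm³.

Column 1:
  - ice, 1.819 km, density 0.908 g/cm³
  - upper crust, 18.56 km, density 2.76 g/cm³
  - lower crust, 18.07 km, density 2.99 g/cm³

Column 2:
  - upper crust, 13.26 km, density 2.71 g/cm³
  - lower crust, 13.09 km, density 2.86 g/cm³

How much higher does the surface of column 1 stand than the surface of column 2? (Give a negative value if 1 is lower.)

1.94 km

For any compensation level in the mantle, the mantle terms cancel and isostasy reduces to e = (Σt_1 − Σt_2) − (Σ(ρt)_1 − Σ(ρt)_2) / ρ_m.
Σt_1 = 38.449 km; Σt_2 = 26.35 km; Σ(ρt)_1 = 106.906552; Σ(ρt)_2 = 73.372 (in km·g/cm³).
e = (38.449 − 26.35) − (106.906552 − 73.372) / 3.3 = 1.94 km.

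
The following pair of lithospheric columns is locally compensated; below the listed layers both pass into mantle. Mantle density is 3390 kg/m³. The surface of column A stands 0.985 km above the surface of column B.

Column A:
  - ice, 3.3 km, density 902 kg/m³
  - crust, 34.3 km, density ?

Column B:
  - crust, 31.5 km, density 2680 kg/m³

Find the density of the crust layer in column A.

Take the compensation level at the base of the deeper column (depth z_c below the surface of column A) and equate Σ ρ_i t_i down to z_c; mantle fills any gap and the z_c terms cancel.
Column A: 3.3×902 + 34.3×ρ + (z_c − 37.6)×3390
Column B: 0.985×0 + 31.5×2680 + (z_c − 0.985 − 31.5)×3390
The z_c×3390 term appears on both sides and cancels. Collect the known terms of each column as K = Σ(ρt)_known − 3390 × (depth of known layers): K_A = 2976.6 − 3390×37.6 = −124487.4; K_B = 84420 − 3390×(0.985 + 31.5) = −25704.15.
Balance: K_A + 34.3×ρ = K_B, so ρ = (K_B − K_A)/34.3 = 98783.2/34.3 = 2880 kg/m³.

2880 kg/m³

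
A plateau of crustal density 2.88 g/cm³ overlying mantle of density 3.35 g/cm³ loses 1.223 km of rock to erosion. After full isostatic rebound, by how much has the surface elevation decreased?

Rebound u = e ρ_c/ρ_m = 1.223 km × 2.88/3.35 = 1.051 km.
Net surface drop = e − u = 1.223 km − 1.051 km = e (ρ_m − ρ_c)/ρ_m = 0.172 km.

0.172 km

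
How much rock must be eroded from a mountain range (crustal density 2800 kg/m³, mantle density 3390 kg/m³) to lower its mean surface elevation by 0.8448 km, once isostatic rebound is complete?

Net drop Δ = e − u = e − e ρ_c/ρ_m = e (ρ_m − ρ_c)/ρ_m.
e = Δ ρ_m/(ρ_m − ρ_c) = 0.8448 km × 3390/590 = 4.85 km.

4.85 km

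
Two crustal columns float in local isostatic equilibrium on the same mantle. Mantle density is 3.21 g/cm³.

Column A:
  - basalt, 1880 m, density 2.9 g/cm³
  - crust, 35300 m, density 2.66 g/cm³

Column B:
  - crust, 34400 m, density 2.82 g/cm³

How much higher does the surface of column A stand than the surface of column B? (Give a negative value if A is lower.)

For any compensation level in the mantle, the mantle terms cancel and isostasy reduces to e = (Σt_A − Σt_B) − (Σ(ρt)_A − Σ(ρt)_B) / ρ_m.
Σt_A = 37180 m; Σt_B = 34400 m; Σ(ρt)_A = 99350; Σ(ρt)_B = 97008 (in m·g/cm³).
e = (37180 − 34400) − (99350 − 97008) / 3.21 = 2050 m.

2050 m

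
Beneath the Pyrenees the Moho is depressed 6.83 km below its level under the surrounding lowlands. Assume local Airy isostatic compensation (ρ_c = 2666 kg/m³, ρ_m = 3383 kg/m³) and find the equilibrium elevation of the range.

1.84 km

By Archimedes' principle applied to the lithosphere: ρ_c h = (ρ_m − ρ_c) r.
h = r (ρ_m − ρ_c) / ρ_c = 6.83 km × (3383 − 2666) / 2666 = 1.84 km.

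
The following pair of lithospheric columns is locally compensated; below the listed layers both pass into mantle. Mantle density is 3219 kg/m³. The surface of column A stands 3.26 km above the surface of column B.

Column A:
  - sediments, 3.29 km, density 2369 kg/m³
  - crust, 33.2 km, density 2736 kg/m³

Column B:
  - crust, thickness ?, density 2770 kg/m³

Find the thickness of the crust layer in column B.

18.6 km

Take the compensation level at the base of the deeper column (depth z_c below the surface of column A) and equate Σ ρ_i t_i down to z_c; mantle fills any gap and the z_c terms cancel.
Column A: 3.29×2369 + 33.2×2736 + (z_c − 36.49)×3219
Column B: 3.26×0 + x×2770 + (z_c − 3.26 − 0 − x)×3219
The z_c×3219 term appears on both sides and cancels. Collect the known terms of each column as K = Σ(ρt)_known − 3219 × (depth of known layers): K_A = 98629.21 − 3219×36.49 = −18832.1; K_B = 0 − 3219×(3.26 + 0) = −10493.94.
Balance: K_A = K_B − x×(3219 − 2770), so x = (K_B − K_A)/(3219 − 2770) = 8338.16/449 = 18.6 km.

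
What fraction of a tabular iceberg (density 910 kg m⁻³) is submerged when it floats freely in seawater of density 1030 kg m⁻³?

Submerged fraction = ρ_obj/ρ_fluid = 910/1030 = 88.3%.

88.3%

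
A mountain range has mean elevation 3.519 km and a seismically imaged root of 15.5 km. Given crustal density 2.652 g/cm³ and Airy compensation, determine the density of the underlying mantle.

Airy balance: ρ_c h = (ρ_m − ρ_c) r → ρ_m = ρ_c (1 + h/r).
ρ_m = 2.652 × (1 + 3.519 km/15.5 km) = 3.25 g/cm³.

3.25 g/cm³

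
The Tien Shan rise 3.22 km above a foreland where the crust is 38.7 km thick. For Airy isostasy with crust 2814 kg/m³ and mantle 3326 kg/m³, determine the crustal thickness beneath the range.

Root depth r = h ρ_c / (ρ_m − ρ_c) = 3.22 km × 2814 / 512 = 17.7 km.
Total thickness = T + h + r = 38.7 km + 3.22 km + 17.7 km = 59.6 km.

59.6 km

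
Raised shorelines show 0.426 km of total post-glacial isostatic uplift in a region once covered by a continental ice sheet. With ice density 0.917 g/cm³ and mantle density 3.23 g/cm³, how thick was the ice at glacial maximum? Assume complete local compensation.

u = t ρ_ice/ρ_m → t = u ρ_m/ρ_ice = 0.426 km × 3.23/0.917 = 1.5 km.

1.5 km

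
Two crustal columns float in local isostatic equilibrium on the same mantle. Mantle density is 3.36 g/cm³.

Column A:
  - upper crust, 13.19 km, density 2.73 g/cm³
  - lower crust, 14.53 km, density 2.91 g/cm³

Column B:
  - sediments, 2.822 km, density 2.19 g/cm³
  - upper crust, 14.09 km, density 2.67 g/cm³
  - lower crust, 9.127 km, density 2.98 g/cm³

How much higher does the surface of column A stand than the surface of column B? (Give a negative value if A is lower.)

−0.489 km

For any compensation level in the mantle, the mantle terms cancel and isostasy reduces to e = (Σt_A − Σt_B) − (Σ(ρt)_A − Σ(ρt)_B) / ρ_m.
Σt_A = 27.72 km; Σt_B = 26.039 km; Σ(ρt)_A = 78.291; Σ(ρt)_B = 70.99894 (in km·g/cm³).
e = (27.72 − 26.039) − (78.291 − 70.99894) / 3.36 = −0.489 km.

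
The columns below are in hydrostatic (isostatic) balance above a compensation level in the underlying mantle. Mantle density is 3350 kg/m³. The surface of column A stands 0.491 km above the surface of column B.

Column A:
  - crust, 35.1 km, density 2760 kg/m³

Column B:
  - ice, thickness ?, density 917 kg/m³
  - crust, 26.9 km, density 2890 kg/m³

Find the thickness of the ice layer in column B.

2.75 km

Take the compensation level at the base of the deeper column (depth z_c below the surface of column A) and equate Σ ρ_i t_i down to z_c; mantle fills any gap and the z_c terms cancel.
Column A: 35.1×2760 + (z_c − 35.1)×3350
Column B: 0.491×0 + x×917 + 26.9×2890 + (z_c − 0.491 − 26.9 − x)×3350
The z_c×3350 term appears on both sides and cancels. Collect the known terms of each column as K = Σ(ρt)_known − 3350 × (depth of known layers): K_A = 96876 − 3350×35.1 = −20709; K_B = 77741 − 3350×(0.491 + 26.9) = −14018.85.
Balance: K_A = K_B − x×(3350 − 917), so x = (K_B − K_A)/(3350 − 917) = 6690.15/2433 = 2.75 km.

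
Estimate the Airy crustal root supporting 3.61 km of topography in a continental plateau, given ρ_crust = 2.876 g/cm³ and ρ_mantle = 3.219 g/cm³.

Equating mass per unit area of the two columns: the weight of the topography is balanced by the buoyancy of the root, ρ_c h = (ρ_m − ρ_c) r.
r = h · ρ_c / (ρ_m − ρ_c) = 3.61 km × 2.876 / (3.219 − 2.876) = 30.3 km.

30.3 km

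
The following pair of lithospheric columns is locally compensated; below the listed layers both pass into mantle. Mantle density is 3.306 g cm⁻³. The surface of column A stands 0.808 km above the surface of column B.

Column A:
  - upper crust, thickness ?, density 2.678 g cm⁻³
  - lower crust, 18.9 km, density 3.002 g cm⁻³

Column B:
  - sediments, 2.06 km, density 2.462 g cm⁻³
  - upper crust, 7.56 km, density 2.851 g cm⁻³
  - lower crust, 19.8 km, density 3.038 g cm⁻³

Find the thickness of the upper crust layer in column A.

Take the compensation level at the base of the deeper column (depth z_c below the surface of column A) and equate Σ ρ_i t_i down to z_c; mantle fills any gap and the z_c terms cancel.
Column A: x×2.678 + 18.9×3.002 + (z_c − 18.9 − x)×3.306
Column B: 0.808×0 + 2.06×2.462 + 7.56×2.851 + 19.8×3.038 + (z_c − 0.808 − 29.42)×3.306
The z_c×3.306 term appears on both sides and cancels. Collect the known terms of each column as K = Σ(ρt)_known − 3.306 × (depth of known layers): K_A = 56.7378 − 3.306×18.9 = −5.7456; K_B = 86.77768 − 3.306×(0.808 + 29.42) = −13.156088.
Balance: K_A − x×(3.306 − 2.678) = K_B, so x = (K_A − K_B)/(3.306 − 2.678) = 7.41049/0.628 = 11.8 km.

11.8 km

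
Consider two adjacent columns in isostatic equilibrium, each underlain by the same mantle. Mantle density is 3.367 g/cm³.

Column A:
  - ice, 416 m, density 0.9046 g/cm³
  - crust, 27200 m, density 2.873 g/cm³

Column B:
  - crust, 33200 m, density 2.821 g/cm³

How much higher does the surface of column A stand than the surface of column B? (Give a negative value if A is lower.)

For any compensation level in the mantle, the mantle terms cancel and isostasy reduces to e = (Σt_A − Σt_B) − (Σ(ρt)_A − Σ(ρt)_B) / ρ_m.
Σt_A = 27616 m; Σt_B = 33200 m; Σ(ρt)_A = 78521.9136; Σ(ρt)_B = 93657.2 (in m·g/cm³).
e = (27616 − 33200) − (78521.9136 − 93657.2) / 3.367 = −1090 m.

−1090 m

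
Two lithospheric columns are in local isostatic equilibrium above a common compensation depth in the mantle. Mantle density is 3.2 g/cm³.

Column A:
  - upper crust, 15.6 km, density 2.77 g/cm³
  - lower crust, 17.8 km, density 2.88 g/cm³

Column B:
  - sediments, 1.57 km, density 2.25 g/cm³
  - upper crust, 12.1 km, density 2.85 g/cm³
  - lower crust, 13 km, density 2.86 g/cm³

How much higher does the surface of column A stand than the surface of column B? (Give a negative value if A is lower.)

For any compensation level in the mantle, the mantle terms cancel and isostasy reduces to e = (Σt_A − Σt_B) − (Σ(ρt)_A − Σ(ρt)_B) / ρ_m.
Σt_A = 33.4 km; Σt_B = 26.67 km; Σ(ρt)_A = 94.476; Σ(ρt)_B = 75.1975 (in km·g/cm³).
e = (33.4 − 26.67) − (94.476 − 75.1975) / 3.2 = 0.705 km.

0.705 km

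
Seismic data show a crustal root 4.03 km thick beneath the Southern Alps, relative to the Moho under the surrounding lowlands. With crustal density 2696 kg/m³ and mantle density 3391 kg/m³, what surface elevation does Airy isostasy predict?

1.04 km

By Archimedes' principle applied to the lithosphere: ρ_c h = (ρ_m − ρ_c) r.
h = r (ρ_m − ρ_c) / ρ_c = 4.03 km × (3391 − 2696) / 2696 = 1.04 km.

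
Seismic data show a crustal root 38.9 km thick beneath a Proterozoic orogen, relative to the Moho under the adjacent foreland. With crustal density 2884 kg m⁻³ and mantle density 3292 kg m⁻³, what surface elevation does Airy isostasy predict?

For local isostatic compensation: ρ_c h = (ρ_m − ρ_c) r.
h = r (ρ_m − ρ_c) / ρ_c = 38.9 km × (3292 − 2884) / 2884 = 5.5 km.

5.5 km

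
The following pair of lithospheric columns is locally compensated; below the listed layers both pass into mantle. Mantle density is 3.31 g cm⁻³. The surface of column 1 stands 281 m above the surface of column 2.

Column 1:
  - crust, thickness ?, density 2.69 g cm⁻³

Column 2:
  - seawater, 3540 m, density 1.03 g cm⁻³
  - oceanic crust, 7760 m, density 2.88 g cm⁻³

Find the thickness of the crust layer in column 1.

Take the compensation level at the base of the deeper column (depth z_c below the surface of column 1) and equate Σ ρ_i t_i down to z_c; mantle fills any gap and the z_c terms cancel.
Column 1: x×2.69 + (z_c − 0 − x)×3.31
Column 2: 281×0 + 3540×1.03 + 7760×2.88 + (z_c − 281 − 11300)×3.31
The z_c×3.31 term appears on both sides and cancels. Collect the known terms of each column as K = Σ(ρt)_known − 3.31 × (depth of known layers): K_1 = 0 − 3.31×0 = 0; K_2 = 25995 − 3.31×(281 + 11300) = −12338.11.
Balance: K_1 − x×(3.31 − 2.69) = K_2, so x = (K_1 − K_2)/(3.31 − 2.69) = 12338.1/0.62 = 19900 m.

19900 m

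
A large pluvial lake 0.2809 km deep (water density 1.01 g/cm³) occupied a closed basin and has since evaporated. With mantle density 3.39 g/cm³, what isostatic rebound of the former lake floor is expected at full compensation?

u = d ρ_w/ρ_m = 0.2809 km × 1.01/3.39 = 0.0837 km.

0.0837 km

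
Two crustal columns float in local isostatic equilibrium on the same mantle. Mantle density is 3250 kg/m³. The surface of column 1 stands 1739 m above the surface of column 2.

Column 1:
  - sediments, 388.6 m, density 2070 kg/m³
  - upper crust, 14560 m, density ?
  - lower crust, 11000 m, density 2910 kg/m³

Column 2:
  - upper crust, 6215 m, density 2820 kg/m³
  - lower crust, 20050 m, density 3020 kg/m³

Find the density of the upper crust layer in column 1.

Take the compensation level at the base of the deeper column (depth z_c below the surface of column 1) and equate Σ ρ_i t_i down to z_c; mantle fills any gap and the z_c terms cancel.
Column 1: 388.6×2070 + 14560×ρ + 11000×2910 + (z_c − 25948.6)×3250
Column 2: 1739×0 + 6215×2820 + 20050×3020 + (z_c − 1739 − 26265)×3250
The z_c×3250 term appears on both sides and cancels. Collect the known terms of each column as K = Σ(ρt)_known − 3250 × (depth of known layers): K_1 = 32814402 − 3250×25948.6 = −51518548; K_2 = 78077300 − 3250×(1739 + 26265) = −12935700.
Balance: K_1 + 14560×ρ = K_2, so ρ = (K_2 − K_1)/14560 = 38582800/14560 = 2650 kg/m³.

2650 kg/m³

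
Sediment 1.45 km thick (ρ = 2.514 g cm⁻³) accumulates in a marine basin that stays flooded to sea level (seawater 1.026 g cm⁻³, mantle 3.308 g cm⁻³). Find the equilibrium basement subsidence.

Submarine loading: the sediment displaces seawater, and the subsidence is in turn flooded, so s (ρ_m − ρ_w) = t (ρ_sed − ρ_w).
s = 1.45 km × (2.514 − 1.026) / (3.308 − 1.026) = 0.945 km.

0.945 km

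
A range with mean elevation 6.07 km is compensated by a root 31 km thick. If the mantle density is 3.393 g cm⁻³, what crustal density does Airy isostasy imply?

2.84 g cm⁻³

ρ_c h = (ρ_m − ρ_c) r → ρ_c (h + r) = ρ_m r → ρ_c = ρ_m r / (h + r).
ρ_c = 3.393 × 31 km / (6.07 km + 31 km) = 2.84 g cm⁻³.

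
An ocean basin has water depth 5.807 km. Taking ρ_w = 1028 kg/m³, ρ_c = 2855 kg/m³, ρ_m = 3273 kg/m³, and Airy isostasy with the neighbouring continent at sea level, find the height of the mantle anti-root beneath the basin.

By Archimedes' principle applied to the lithosphere: replacing crust with seawater at the top is compensated by replacing crust with mantle at the base: d (ρ_c − ρ_w) = a (ρ_m − ρ_c).
a = d (ρ_c − ρ_w)/(ρ_m − ρ_c) = 5.807 km × 1827/418 = 25.4 km.

25.4 km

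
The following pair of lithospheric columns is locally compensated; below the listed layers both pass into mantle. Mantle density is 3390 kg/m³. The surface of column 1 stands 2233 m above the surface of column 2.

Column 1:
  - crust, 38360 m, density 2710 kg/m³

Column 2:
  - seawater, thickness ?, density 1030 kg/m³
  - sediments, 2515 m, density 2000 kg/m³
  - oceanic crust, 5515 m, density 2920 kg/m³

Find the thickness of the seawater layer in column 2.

5270 m

Take the compensation level at the base of the deeper column (depth z_c below the surface of column 1) and equate Σ ρ_i t_i down to z_c; mantle fills any gap and the z_c terms cancel.
Column 1: 38360×2710 + (z_c − 38360)×3390
Column 2: 2233×0 + x×1030 + 2515×2000 + 5515×2920 + (z_c − 2233 − 8030 − x)×3390
The z_c×3390 term appears on both sides and cancels. Collect the known terms of each column as K = Σ(ρt)_known − 3390 × (depth of known layers): K_1 = 103955600 − 3390×38360 = −26084800; K_2 = 21133800 − 3390×(2233 + 8030) = −13657770.
Balance: K_1 = K_2 − x×(3390 − 1030), so x = (K_2 − K_1)/(3390 − 1030) = 12427000/2360 = 5270 m.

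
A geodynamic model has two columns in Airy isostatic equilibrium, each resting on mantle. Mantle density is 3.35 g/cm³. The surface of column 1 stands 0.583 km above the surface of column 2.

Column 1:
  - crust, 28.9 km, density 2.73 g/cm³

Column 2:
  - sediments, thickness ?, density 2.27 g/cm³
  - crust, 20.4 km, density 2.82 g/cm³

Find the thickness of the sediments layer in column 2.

4.77 km

Take the compensation level at the base of the deeper column (depth z_c below the surface of column 1) and equate Σ ρ_i t_i down to z_c; mantle fills any gap and the z_c terms cancel.
Column 1: 28.9×2.73 + (z_c − 28.9)×3.35
Column 2: 0.583×0 + x×2.27 + 20.4×2.82 + (z_c − 0.583 − 20.4 − x)×3.35
The z_c×3.35 term appears on both sides and cancels. Collect the known terms of each column as K = Σ(ρt)_known − 3.35 × (depth of known layers): K_1 = 78.897 − 3.35×28.9 = −17.918; K_2 = 57.528 − 3.35×(0.583 + 20.4) = −12.76505.
Balance: K_1 = K_2 − x×(3.35 − 2.27), so x = (K_2 − K_1)/(3.35 − 2.27) = 5.15295/1.08 = 4.77 km.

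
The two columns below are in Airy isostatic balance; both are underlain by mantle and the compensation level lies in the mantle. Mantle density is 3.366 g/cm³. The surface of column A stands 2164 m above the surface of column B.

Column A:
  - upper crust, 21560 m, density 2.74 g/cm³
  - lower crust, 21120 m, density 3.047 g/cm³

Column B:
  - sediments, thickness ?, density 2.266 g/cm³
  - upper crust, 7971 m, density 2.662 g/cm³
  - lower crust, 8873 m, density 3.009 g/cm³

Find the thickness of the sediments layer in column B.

3790 m

Take the compensation level at the base of the deeper column (depth z_c below the surface of column A) and equate Σ ρ_i t_i down to z_c; mantle fills any gap and the z_c terms cancel.
Column A: 21560×2.74 + 21120×3.047 + (z_c − 42680)×3.366
Column B: 2164×0 + x×2.266 + 7971×2.662 + 8873×3.009 + (z_c − 2164 − 16844 − x)×3.366
The z_c×3.366 term appears on both sides and cancels. Collect the known terms of each column as K = Σ(ρt)_known − 3.366 × (depth of known layers): K_A = 123427.04 − 3.366×42680 = −20233.84; K_B = 47917.659 − 3.366×(2164 + 16844) = −16063.269.
Balance: K_A = K_B − x×(3.366 − 2.266), so x = (K_B − K_A)/(3.366 − 2.266) = 4170.57/1.1 = 3790 m.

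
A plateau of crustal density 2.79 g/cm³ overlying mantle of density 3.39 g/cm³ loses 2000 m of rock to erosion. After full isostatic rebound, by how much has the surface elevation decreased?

Rebound u = e ρ_c/ρ_m = 2000 m × 2.79/3.39 = 1646 m.
Net surface drop = e − u = 2000 m − 1646 m = e (ρ_m − ρ_c)/ρ_m = 354 m.

354 m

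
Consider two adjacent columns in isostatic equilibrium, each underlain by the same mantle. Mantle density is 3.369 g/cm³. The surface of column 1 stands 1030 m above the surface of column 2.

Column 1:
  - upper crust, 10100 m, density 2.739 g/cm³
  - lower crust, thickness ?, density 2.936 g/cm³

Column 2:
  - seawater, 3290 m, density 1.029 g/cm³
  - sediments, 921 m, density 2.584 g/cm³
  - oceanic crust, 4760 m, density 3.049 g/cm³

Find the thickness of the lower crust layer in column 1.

16300 m

Take the compensation level at the base of the deeper column (depth z_c below the surface of column 1) and equate Σ ρ_i t_i down to z_c; mantle fills any gap and the z_c terms cancel.
Column 1: 10100×2.739 + x×2.936 + (z_c − 10100 − x)×3.369
Column 2: 1030×0 + 3290×1.029 + 921×2.584 + 4760×3.049 + (z_c − 1030 − 8971)×3.369
The z_c×3.369 term appears on both sides and cancels. Collect the known terms of each column as K = Σ(ρt)_known − 3.369 × (depth of known layers): K_1 = 27663.9 − 3.369×10100 = −6363; K_2 = 20278.514 − 3.369×(1030 + 8971) = −13414.855.
Balance: K_1 − x×(3.369 − 2.936) = K_2, so x = (K_1 − K_2)/(3.369 − 2.936) = 7051.86/0.433 = 16300 m.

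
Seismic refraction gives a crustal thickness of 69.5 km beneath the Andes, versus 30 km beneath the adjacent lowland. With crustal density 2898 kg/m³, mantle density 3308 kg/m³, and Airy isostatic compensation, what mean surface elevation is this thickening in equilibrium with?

Excess crust Δ = 69.5 km − 30 km = 39.5 km, split between elevation h and root r with h + r = Δ.
Airy balance ρ_c h = (ρ_m − ρ_c) r gives r = h ρ_c/(ρ_m − ρ_c), so h (1 + ρ_c/(ρ_m − ρ_c)) = Δ, i.e. h = Δ (ρ_m − ρ_c)/ρ_m.
h = 39.5 km × 410/3308 = 4.9 km.

4.9 km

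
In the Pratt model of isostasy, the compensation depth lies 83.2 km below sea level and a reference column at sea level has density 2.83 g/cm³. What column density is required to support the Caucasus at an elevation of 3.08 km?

2.73 g/cm³

Pratt balance: ρ_ref D = ρ (D + h).
ρ = ρ_ref D/(D + h) = 2.83 × 83.2 km/(83.2 km + 3.08 km) = 2.73 g/cm³.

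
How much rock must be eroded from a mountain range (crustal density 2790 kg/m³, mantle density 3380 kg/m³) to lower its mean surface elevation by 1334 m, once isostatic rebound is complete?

Net drop Δ = e − u = e − e ρ_c/ρ_m = e (ρ_m − ρ_c)/ρ_m.
e = Δ ρ_m/(ρ_m − ρ_c) = 1334 m × 3380/590 = 7640 m.

7640 m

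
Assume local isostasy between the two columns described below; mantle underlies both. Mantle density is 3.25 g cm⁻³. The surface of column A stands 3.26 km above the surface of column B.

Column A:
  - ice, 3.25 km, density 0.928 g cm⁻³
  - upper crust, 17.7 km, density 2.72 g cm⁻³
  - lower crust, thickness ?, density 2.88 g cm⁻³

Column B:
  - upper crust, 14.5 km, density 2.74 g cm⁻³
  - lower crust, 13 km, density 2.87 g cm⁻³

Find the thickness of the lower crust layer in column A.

16.2 km

Take the compensation level at the base of the deeper column (depth z_c below the surface of column A) and equate Σ ρ_i t_i down to z_c; mantle fills any gap and the z_c terms cancel.
Column A: 3.25×0.928 + 17.7×2.72 + x×2.88 + (z_c − 20.95 − x)×3.25
Column B: 3.26×0 + 14.5×2.74 + 13×2.87 + (z_c − 3.26 − 27.5)×3.25
The z_c×3.25 term appears on both sides and cancels. Collect the known terms of each column as K = Σ(ρt)_known − 3.25 × (depth of known layers): K_A = 51.16 − 3.25×20.95 = −16.9275; K_B = 77.04 − 3.25×(3.26 + 27.5) = −22.93.
Balance: K_A − x×(3.25 − 2.88) = K_B, so x = (K_A − K_B)/(3.25 − 2.88) = 6.0025/0.37 = 16.2 km.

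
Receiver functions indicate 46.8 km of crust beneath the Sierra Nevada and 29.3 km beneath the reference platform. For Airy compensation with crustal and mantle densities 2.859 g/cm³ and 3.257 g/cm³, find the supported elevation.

2.14 km

Excess crust Δ = 46.8 km − 29.3 km = 17.5 km, split between elevation h and root r with h + r = Δ.
Airy balance ρ_c h = (ρ_m − ρ_c) r gives r = h ρ_c/(ρ_m − ρ_c), so h (1 + ρ_c/(ρ_m − ρ_c)) = Δ, i.e. h = Δ (ρ_m − ρ_c)/ρ_m.
h = 17.5 km × 0.398/3.257 = 2.14 km.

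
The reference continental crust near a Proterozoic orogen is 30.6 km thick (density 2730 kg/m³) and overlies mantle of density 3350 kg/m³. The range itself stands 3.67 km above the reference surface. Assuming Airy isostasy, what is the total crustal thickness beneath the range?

Root depth r = h ρ_c / (ρ_m − ρ_c) = 3.67 km × 2730 / 620 = 16.16 km.
Total thickness = T + h + r = 30.6 km + 3.67 km + 16.16 km = 50.4 km.

50.4 km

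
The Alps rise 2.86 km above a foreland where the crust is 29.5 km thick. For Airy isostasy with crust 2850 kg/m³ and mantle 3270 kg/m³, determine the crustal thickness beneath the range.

51.8 km

Root depth r = h ρ_c / (ρ_m − ρ_c) = 2.86 km × 2850 / 420 = 19.41 km.
Total thickness = T + h + r = 29.5 km + 2.86 km + 19.41 km = 51.8 km.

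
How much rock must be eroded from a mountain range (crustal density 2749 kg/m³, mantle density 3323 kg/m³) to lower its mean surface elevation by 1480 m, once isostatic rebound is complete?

Net drop Δ = e − u = e − e ρ_c/ρ_m = e (ρ_m − ρ_c)/ρ_m.
e = Δ ρ_m/(ρ_m − ρ_c) = 1480 m × 3323/574 = 8570 m.

8570 m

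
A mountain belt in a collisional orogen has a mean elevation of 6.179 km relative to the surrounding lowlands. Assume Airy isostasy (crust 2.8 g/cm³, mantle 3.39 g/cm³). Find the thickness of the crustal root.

In Airy isostatic equilibrium: the weight of the topography is balanced by the buoyancy of the root, ρ_c h = (ρ_m − ρ_c) r.
r = h · ρ_c / (ρ_m − ρ_c) = 6.179 km × 2.8 / (3.39 − 2.8) = 29.3 km.

29.3 km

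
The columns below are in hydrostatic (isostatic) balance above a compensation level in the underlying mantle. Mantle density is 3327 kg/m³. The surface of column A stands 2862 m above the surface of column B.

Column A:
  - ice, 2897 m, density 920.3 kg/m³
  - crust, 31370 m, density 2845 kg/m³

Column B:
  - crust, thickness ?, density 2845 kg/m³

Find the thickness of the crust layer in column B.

26100 m

Take the compensation level at the base of the deeper column (depth z_c below the surface of column A) and equate Σ ρ_i t_i down to z_c; mantle fills any gap and the z_c terms cancel.
Column A: 2897×920.3 + 31370×2845 + (z_c − 34267)×3327
Column B: 2862×0 + x×2845 + (z_c − 2862 − 0 − x)×3327
The z_c×3327 term appears on both sides and cancels. Collect the known terms of each column as K = Σ(ρt)_known − 3327 × (depth of known layers): K_A = 91913759.1 − 3327×34267 = −22092549.9; K_B = 0 − 3327×(2862 + 0) = −9521874.
Balance: K_A = K_B − x×(3327 − 2845), so x = (K_B − K_A)/(3327 − 2845) = 12570700/482 = 26100 m.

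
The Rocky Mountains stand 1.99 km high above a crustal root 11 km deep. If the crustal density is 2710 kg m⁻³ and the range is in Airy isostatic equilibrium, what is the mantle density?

3200 kg m⁻³

Airy balance: ρ_c h = (ρ_m − ρ_c) r → ρ_m = ρ_c (1 + h/r).
ρ_m = 2710 × (1 + 1.99 km/11 km) = 3200 kg m⁻³.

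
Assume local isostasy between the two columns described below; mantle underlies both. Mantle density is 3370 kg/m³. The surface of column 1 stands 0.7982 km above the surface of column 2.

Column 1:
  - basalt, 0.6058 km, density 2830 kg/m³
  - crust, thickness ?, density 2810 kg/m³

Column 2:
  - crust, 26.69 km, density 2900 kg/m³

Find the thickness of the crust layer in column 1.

26.6 km

Take the compensation level at the base of the deeper column (depth z_c below the surface of column 1) and equate Σ ρ_i t_i down to z_c; mantle fills any gap and the z_c terms cancel.
Column 1: 0.6058×2830 + x×2810 + (z_c − 0.6058 − x)×3370
Column 2: 0.7982×0 + 26.69×2900 + (z_c − 0.7982 − 26.69)×3370
The z_c×3370 term appears on both sides and cancels. Collect the known terms of each column as K = Σ(ρt)_known − 3370 × (depth of known layers): K_1 = 1714.414 − 3370×0.6058 = −327.132; K_2 = 77401 − 3370×(0.7982 + 26.69) = −15234.234.
Balance: K_1 − x×(3370 − 2810) = K_2, so x = (K_1 − K_2)/(3370 − 2810) = 14907.1/560 = 26.6 km.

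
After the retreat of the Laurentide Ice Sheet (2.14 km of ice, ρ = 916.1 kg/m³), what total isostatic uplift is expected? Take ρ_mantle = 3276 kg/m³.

0.598 km

Removing the load lets mantle flow back in; uplift u satisfies ρ_ice t = ρ_m u.
u = t ρ_ice/ρ_m = 2.14 km × 916.1/3276 = 0.598 km.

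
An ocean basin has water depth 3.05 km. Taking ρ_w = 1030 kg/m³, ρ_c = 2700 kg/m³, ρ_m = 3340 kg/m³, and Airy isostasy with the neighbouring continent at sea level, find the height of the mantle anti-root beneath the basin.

7.96 km

Balancing pressure at the compensation depth: replacing crust with seawater at the top is compensated by replacing crust with mantle at the base: d (ρ_c − ρ_w) = a (ρ_m − ρ_c).
a = d (ρ_c − ρ_w)/(ρ_m − ρ_c) = 3.05 km × 1670/640 = 7.96 km.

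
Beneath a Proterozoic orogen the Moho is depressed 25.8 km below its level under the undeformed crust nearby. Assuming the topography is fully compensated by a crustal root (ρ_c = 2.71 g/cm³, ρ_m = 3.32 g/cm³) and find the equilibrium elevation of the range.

5.81 km

For local isostatic compensation: ρ_c h = (ρ_m − ρ_c) r.
h = r (ρ_m − ρ_c) / ρ_c = 25.8 km × (3.32 − 2.71) / 2.71 = 5.81 km.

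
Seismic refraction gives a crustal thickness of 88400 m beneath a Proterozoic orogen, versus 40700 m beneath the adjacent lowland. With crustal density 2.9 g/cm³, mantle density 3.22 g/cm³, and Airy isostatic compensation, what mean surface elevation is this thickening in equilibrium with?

Excess crust Δ = 88400 m − 40700 m = 47700 m, split between elevation h and root r with h + r = Δ.
Airy balance ρ_c h = (ρ_m − ρ_c) r gives r = h ρ_c/(ρ_m − ρ_c), so h (1 + ρ_c/(ρ_m − ρ_c)) = Δ, i.e. h = Δ (ρ_m − ρ_c)/ρ_m.
h = 47700 m × 0.32/3.22 = 4740 m.

4740 m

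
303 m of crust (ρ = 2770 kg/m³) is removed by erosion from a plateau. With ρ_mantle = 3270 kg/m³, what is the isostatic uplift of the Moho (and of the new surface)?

Unloading: uplift u = e ρ_c/ρ_m = 303 m × 2770/3270 = 257 m.

257 m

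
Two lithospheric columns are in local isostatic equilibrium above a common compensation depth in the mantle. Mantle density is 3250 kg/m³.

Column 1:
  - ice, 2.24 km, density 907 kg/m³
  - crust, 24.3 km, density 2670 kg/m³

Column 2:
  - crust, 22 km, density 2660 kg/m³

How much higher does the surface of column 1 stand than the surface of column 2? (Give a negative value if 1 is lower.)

1.96 km

For any compensation level in the mantle, the mantle terms cancel and isostasy reduces to e = (Σt_1 − Σt_2) − (Σ(ρt)_1 − Σ(ρt)_2) / ρ_m.
Σt_1 = 26.54 km; Σt_2 = 22 km; Σ(ρt)_1 = 66912.68; Σ(ρt)_2 = 58520 (in km·kg/m³).
e = (26.54 − 22) − (66912.68 − 58520) / 3250 = 1.96 km.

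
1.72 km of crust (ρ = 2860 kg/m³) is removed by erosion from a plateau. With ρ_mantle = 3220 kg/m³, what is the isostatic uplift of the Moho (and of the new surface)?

1.53 km

Unloading: uplift u = e ρ_c/ρ_m = 1.72 km × 2860/3220 = 1.53 km.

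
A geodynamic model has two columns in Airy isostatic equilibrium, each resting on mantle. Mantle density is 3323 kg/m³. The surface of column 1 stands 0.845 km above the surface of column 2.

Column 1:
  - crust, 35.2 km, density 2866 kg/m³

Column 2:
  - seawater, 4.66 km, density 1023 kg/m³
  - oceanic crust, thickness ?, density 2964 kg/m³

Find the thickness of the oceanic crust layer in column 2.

Take the compensation level at the base of the deeper column (depth z_c below the surface of column 1) and equate Σ ρ_i t_i down to z_c; mantle fills any gap and the z_c terms cancel.
Column 1: 35.2×2866 + (z_c − 35.2)×3323
Column 2: 0.845×0 + 4.66×1023 + x×2964 + (z_c − 0.845 − 4.66 − x)×3323
The z_c×3323 term appears on both sides and cancels. Collect the known terms of each column as K = Σ(ρt)_known − 3323 × (depth of known layers): K_1 = 100883.2 − 3323×35.2 = −16086.4; K_2 = 4767.18 − 3323×(0.845 + 4.66) = −13525.935.
Balance: K_1 = K_2 − x×(3323 − 2964), so x = (K_2 − K_1)/(3323 − 2964) = 2560.47/359 = 7.13 km.

7.13 km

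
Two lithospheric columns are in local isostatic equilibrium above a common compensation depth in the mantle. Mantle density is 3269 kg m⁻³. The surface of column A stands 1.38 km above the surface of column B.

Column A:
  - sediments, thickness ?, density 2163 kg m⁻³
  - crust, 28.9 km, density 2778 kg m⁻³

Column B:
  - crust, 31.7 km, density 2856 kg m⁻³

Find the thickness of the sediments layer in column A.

3.09 km

Take the compensation level at the base of the deeper column (depth z_c below the surface of column A) and equate Σ ρ_i t_i down to z_c; mantle fills any gap and the z_c terms cancel.
Column A: x×2163 + 28.9×2778 + (z_c − 28.9 − x)×3269
Column B: 1.38×0 + 31.7×2856 + (z_c − 1.38 − 31.7)×3269
The z_c×3269 term appears on both sides and cancels. Collect the known terms of each column as K = Σ(ρt)_known − 3269 × (depth of known layers): K_A = 80284.2 − 3269×28.9 = −14189.9; K_B = 90535.2 − 3269×(1.38 + 31.7) = −17603.32.
Balance: K_A − x×(3269 − 2163) = K_B, so x = (K_A − K_B)/(3269 − 2163) = 3413.42/1106 = 3.09 km.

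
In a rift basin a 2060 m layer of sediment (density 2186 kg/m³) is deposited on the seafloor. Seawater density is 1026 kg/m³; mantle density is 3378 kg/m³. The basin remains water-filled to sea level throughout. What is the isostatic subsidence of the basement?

Submarine loading: the sediment displaces seawater, and the subsidence is in turn flooded, so s (ρ_m − ρ_w) = t (ρ_sed − ρ_w).
s = 2060 m × (2186 − 1026) / (3378 − 1026) = 1020 m.

1020 m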